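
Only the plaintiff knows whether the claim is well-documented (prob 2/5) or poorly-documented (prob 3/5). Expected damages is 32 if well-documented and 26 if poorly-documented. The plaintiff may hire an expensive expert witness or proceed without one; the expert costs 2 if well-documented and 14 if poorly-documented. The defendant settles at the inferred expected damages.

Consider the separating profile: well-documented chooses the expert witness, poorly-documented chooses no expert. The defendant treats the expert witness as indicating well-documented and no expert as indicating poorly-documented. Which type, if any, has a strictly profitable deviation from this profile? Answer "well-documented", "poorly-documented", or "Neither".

The expert witness pays 32; no expert pays 26.
well-documented: assigned the expert witness, nets 32 − 2 = 30; deviating to no expert nets 26.
poorly-documented: assigned no expert, nets 26; deviating to the expert witness nets 32 − 14 = 18.
Both types strictly prefer their assigned action; no profitable deviation.

Neither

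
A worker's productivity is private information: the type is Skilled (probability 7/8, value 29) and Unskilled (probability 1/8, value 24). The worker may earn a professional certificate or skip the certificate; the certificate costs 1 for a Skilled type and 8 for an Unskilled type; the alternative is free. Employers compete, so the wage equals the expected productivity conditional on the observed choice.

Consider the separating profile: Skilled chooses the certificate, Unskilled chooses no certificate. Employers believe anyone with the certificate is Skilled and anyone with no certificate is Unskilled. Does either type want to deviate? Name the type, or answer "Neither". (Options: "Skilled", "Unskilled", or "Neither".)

The certificate pays 29; no certificate pays 24.
Skilled: assigned the certificate, nets 29 − 1 = 28; deviating to no certificate nets 24.
Unskilled: assigned no certificate, nets 24; deviating to the certificate nets 29 − 8 = 21.
Both types strictly prefer their assigned action; no profitable deviation.

Neither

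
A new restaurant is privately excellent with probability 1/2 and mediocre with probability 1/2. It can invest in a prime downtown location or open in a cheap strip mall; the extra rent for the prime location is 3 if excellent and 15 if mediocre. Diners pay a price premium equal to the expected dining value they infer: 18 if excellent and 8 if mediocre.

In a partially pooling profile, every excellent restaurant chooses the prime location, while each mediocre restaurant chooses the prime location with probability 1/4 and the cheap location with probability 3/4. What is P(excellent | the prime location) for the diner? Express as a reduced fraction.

4/5

P(the prime location) = (1/2)·1 + (1/2)·(1/4) = 5/8.
By Bayes' rule, P(excellent | the prime location) = (1/2) / (5/8) = 4/5.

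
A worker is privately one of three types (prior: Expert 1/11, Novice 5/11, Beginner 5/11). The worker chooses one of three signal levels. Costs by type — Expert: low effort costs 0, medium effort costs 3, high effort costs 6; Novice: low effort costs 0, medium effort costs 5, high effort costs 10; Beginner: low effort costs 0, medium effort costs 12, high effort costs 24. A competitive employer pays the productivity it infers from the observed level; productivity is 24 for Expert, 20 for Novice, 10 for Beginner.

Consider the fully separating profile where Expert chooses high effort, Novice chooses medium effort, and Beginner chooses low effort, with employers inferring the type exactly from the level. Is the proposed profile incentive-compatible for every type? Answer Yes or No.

Separating wages: high effort → 24, medium effort → 20, low effort → 10.
Expert (assigned high effort): low effort: 10 − 0 = 10; medium effort: 20 − 3 = 17; high effort: 24 − 6 = 18. Expert stays.
Novice (assigned medium effort): low effort: 10 − 0 = 10; medium effort: 20 − 5 = 15; high effort: 24 − 10 = 14. Novice stays.
Beginner (assigned low effort): low effort: 10 − 0 = 10; medium effort: 20 − 12 = 8; high effort: 24 − 24 = 0. Beginner stays.
Every type prefers its assigned level; separation holds.

Yes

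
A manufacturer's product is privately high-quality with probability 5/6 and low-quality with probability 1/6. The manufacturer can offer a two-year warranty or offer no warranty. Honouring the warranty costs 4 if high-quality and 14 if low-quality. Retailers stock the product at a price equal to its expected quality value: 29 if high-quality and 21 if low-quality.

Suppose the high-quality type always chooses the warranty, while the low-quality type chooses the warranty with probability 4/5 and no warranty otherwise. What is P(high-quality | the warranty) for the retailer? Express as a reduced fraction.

P(the warranty) = (5/6)·1 + (1/6)·(4/5) = 29/30.
By Bayes' rule, P(high-quality | the warranty) = (5/6) / (29/30) = 25/29.

25/29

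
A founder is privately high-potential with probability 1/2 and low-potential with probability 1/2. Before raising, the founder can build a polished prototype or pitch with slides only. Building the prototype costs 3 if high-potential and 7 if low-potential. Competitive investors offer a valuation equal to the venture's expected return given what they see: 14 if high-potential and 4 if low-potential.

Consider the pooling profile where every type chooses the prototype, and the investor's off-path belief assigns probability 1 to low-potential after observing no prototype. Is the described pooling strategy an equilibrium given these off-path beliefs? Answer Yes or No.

No

On path, the investor holds the prior and pays 1/2·14 + 1/2·4 = 9. Off path (no prototype), believing low-potential, it pays 4.
high-potential: the prototype nets 9 − 3 = 6; no prototype nets 4. high-potential stays.
low-potential: the prototype nets 9 − 7 = 2; no prototype nets 4. low-potential would deviate.
A type deviates, so pooling fails.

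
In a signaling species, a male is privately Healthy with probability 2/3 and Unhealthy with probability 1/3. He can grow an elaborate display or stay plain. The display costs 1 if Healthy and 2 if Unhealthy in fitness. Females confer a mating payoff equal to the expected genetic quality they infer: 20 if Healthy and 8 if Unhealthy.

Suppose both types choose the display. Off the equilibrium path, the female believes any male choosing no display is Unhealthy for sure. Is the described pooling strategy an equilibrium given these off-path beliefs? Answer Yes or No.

On path, the female holds the prior and pays 2/3·20 + 1/3·8 = 16. Off path (no display), believing Unhealthy, it pays 8.
Healthy: the display nets 16 − 1 = 15; no display nets 8. Healthy stays.
Unhealthy: the display nets 16 − 2 = 14; no display nets 8. Unhealthy stays.
No type deviates, so pooling is sustained.

Yes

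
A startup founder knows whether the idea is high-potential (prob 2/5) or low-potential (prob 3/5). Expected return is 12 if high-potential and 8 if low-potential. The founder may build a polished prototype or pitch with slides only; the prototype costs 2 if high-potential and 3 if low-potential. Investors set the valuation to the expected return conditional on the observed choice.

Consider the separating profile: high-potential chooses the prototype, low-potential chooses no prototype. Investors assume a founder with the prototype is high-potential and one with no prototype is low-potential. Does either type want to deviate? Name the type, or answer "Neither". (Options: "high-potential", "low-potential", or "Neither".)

The prototype pays 12; no prototype pays 8.
high-potential: assigned the prototype, nets 12 − 2 = 10; deviating to no prototype nets 8.
low-potential: assigned no prototype, nets 8; deviating to the prototype nets 12 − 3 = 9.
The low-potential type gains 1 by deviating.

low-potential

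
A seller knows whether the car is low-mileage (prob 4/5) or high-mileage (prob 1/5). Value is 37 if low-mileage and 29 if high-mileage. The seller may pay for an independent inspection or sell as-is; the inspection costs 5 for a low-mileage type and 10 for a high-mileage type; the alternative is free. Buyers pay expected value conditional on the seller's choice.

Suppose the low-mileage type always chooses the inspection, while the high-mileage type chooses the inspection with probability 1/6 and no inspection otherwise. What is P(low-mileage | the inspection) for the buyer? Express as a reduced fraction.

24/25

P(the inspection) = (4/5)·1 + (1/5)·(1/6) = 5/6.
By Bayes' rule, P(low-mileage | the inspection) = (4/5) / (5/6) = 24/25.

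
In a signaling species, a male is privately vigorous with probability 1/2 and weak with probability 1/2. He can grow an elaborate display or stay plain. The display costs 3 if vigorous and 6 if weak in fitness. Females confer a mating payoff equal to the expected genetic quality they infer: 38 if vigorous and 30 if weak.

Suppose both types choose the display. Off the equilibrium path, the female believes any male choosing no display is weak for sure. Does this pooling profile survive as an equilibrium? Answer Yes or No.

No

On path, the female holds the prior and pays 1/2·38 + 1/2·30 = 34. Off path (no display), believing weak, it pays 30.
vigorous: the display nets 34 − 3 = 31; no display nets 30. vigorous stays.
weak: the display nets 34 − 6 = 28; no display nets 30. weak would deviate.
A type deviates, so pooling fails.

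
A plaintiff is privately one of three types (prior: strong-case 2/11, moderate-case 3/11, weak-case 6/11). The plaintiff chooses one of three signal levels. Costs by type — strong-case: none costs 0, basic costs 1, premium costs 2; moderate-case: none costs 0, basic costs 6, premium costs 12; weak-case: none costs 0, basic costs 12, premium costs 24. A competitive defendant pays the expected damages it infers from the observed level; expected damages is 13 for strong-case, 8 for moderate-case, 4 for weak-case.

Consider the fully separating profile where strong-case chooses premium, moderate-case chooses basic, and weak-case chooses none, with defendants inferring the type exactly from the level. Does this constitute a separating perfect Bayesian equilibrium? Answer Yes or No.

No

Separating settlements: premium → 13, basic → 8, none → 4.
strong-case (assigned premium): none: 4 − 0 = 4; basic: 8 − 1 = 7; premium: 13 − 2 = 11. strong-case stays.
moderate-case (assigned basic): none: 4 − 0 = 4; basic: 8 − 6 = 2; premium: 13 − 12 = 1. moderate-case prefers none.
weak-case (assigned none): none: 4 − 0 = 4; basic: 8 − 12 = -4; premium: 13 − 24 = -11. weak-case stays.
At least one type deviates; the separating profile fails.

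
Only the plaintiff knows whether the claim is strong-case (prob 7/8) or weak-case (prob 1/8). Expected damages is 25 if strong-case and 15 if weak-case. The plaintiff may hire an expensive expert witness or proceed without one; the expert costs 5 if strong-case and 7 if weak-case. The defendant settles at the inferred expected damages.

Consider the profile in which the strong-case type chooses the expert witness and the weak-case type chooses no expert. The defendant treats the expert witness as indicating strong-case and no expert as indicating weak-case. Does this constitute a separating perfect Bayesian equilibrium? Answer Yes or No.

No

Under these beliefs, the expert witness earns settlement 25 and no expert earns settlement 15.
strong-case: the expert witness nets 25 − 5 = 20; no expert nets 15. strong-case prefers the expert witness.
weak-case: the expert witness nets 25 − 7 = 18; no expert nets 15. weak-case would deviate to the expert witness.
weak-case has a profitable deviation, so the profile is not an equilibrium.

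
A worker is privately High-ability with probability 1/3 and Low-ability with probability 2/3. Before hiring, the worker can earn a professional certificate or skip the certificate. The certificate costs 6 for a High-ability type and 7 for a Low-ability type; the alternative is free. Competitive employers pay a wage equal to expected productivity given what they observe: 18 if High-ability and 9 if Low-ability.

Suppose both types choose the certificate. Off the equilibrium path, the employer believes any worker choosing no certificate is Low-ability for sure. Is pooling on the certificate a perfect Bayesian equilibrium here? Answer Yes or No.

On path, the employer holds the prior and pays 1/3·18 + 2/3·9 = 12. Off path (no certificate), believing Low-ability, it pays 9.
High-ability: the certificate nets 12 − 6 = 6; no certificate nets 9. High-ability would deviate.
Low-ability: the certificate nets 12 − 7 = 5; no certificate nets 9. Low-ability would deviate.
A type deviates, so pooling fails.

No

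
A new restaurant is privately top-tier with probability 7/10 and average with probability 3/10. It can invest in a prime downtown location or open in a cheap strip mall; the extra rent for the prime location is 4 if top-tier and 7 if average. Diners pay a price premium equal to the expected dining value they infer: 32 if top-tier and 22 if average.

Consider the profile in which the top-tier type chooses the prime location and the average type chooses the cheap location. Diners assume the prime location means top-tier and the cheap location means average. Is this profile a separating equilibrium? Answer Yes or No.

Under these beliefs, the prime location earns price premium 32 and the cheap location earns price premium 22.
top-tier: the prime location nets 32 − 4 = 28; the cheap location nets 22. top-tier prefers the prime location.
average: the prime location nets 32 − 7 = 25; the cheap location nets 22. average would deviate to the prime location.
average has a profitable deviation, so the profile is not an equilibrium.

No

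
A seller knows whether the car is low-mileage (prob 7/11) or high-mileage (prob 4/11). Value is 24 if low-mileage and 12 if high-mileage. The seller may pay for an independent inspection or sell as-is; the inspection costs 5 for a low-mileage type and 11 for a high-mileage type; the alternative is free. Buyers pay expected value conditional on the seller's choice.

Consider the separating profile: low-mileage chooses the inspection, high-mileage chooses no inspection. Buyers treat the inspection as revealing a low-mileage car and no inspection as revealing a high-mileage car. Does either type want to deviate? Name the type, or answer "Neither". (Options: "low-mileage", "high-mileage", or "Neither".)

high-mileage

The inspection pays 24; no inspection pays 12.
low-mileage: assigned the inspection, nets 24 − 5 = 19; deviating to no inspection nets 12.
high-mileage: assigned no inspection, nets 12; deviating to the inspection nets 24 − 11 = 13.
The high-mileage type gains 1 by deviating.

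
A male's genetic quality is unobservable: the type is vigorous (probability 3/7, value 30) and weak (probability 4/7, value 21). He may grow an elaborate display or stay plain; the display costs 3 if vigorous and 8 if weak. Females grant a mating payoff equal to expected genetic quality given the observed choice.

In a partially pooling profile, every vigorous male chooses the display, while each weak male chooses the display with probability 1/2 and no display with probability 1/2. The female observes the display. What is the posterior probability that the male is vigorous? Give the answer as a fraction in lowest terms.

3/5

P(the display) = (3/7)·1 + (4/7)·(1/2) = 5/7.
By Bayes' rule, P(vigorous | the display) = (3/7) / (5/7) = 3/5.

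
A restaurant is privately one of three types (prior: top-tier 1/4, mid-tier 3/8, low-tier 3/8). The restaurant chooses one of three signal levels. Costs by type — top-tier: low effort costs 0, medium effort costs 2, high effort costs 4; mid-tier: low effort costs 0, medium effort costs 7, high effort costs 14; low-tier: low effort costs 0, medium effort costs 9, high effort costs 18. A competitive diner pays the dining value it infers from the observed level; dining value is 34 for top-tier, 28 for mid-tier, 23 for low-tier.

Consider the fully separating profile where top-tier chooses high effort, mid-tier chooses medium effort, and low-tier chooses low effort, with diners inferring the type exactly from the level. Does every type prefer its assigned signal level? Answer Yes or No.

Separating price premiums: high effort → 34, medium effort → 28, low effort → 23.
top-tier (assigned high effort): low effort: 23 − 0 = 23; medium effort: 28 − 2 = 26; high effort: 34 − 4 = 30. top-tier stays.
mid-tier (assigned medium effort): low effort: 23 − 0 = 23; medium effort: 28 − 7 = 21; high effort: 34 − 14 = 20. mid-tier prefers low effort.
low-tier (assigned low effort): low effort: 23 − 0 = 23; medium effort: 28 − 9 = 19; high effort: 34 − 18 = 16. low-tier stays.
At least one type deviates; the separating profile fails.

No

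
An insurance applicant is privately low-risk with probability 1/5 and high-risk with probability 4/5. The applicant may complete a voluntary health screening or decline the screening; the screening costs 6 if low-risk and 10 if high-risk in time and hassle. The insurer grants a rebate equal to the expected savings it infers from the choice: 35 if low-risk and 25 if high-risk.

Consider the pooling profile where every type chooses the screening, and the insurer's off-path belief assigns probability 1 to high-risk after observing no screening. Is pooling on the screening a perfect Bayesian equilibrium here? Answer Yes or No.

On path, the insurer holds the prior and pays 1/5·35 + 4/5·25 = 27. Off path (no screening), believing high-risk, it pays 25.
low-risk: the screening nets 27 − 6 = 21; no screening nets 25. low-risk would deviate.
high-risk: the screening nets 27 − 10 = 17; no screening nets 25. high-risk would deviate.
A type deviates, so pooling fails.

No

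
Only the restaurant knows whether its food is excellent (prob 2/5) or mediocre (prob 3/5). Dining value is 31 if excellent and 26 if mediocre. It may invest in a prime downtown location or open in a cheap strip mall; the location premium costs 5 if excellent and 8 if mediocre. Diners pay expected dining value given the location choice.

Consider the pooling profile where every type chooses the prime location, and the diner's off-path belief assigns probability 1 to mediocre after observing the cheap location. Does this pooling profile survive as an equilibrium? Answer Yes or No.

No

On path, the diner holds the prior and pays 2/5·31 + 3/5·26 = 28. Off path (the cheap location), believing mediocre, it pays 26.
excellent: the prime location nets 28 − 5 = 23; the cheap location nets 26. excellent would deviate.
mediocre: the prime location nets 28 − 8 = 20; the cheap location nets 26. mediocre would deviate.
A type deviates, so pooling fails.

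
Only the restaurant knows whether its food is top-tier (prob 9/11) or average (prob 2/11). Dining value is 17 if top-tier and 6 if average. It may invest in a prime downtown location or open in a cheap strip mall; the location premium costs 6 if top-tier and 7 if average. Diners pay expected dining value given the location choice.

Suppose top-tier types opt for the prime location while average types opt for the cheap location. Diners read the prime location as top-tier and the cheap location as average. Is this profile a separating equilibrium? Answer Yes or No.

Under these beliefs, the prime location earns price premium 17 and the cheap location earns price premium 6.
top-tier: the prime location nets 17 − 6 = 11; the cheap location nets 6. top-tier prefers the prime location.
average: the prime location nets 17 − 7 = 10; the cheap location nets 6. average would deviate to the prime location.
average has a profitable deviation, so the profile is not an equilibrium.

No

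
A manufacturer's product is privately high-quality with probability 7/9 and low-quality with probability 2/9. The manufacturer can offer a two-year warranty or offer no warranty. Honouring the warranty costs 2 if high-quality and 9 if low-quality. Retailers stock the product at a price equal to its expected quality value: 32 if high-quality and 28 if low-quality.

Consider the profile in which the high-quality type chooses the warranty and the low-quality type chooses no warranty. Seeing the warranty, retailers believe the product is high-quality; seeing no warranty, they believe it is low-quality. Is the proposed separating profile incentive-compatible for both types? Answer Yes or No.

Yes

Under these beliefs, the warranty earns price 32 and no warranty earns price 28.
high-quality: the warranty nets 32 − 2 = 30; no warranty nets 28. high-quality prefers the warranty.
low-quality: the warranty nets 32 − 9 = 23; no warranty nets 28. low-quality prefers no warranty.
Neither type deviates, so the separating profile is an equilibrium.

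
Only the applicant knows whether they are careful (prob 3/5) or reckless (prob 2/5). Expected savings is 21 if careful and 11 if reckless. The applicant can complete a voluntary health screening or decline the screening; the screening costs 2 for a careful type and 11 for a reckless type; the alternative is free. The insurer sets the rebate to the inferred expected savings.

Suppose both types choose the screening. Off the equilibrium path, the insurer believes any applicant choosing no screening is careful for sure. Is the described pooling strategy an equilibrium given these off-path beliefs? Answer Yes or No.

On path, the insurer holds the prior and pays 3/5·21 + 2/5·11 = 17. Off path (no screening), believing careful, it pays 21.
careful: the screening nets 17 − 2 = 15; no screening nets 21. careful would deviate.
reckless: the screening nets 17 − 11 = 6; no screening nets 21. reckless would deviate.
A type deviates, so pooling fails.

No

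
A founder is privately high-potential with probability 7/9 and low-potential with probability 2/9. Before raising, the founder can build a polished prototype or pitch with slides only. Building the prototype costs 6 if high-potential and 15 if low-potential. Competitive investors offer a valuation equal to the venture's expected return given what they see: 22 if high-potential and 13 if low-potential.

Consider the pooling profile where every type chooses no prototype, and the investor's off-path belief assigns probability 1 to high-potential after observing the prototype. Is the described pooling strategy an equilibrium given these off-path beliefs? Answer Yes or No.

On path, the investor holds the prior and pays 7/9·22 + 2/9·13 = 20. Off path (the prototype), believing high-potential, it pays 22.
high-potential: no prototype nets 20; the prototype nets 22 − 6 = 16. high-potential stays.
low-potential: no prototype nets 20; the prototype nets 22 − 15 = 7. low-potential stays.
No type deviates, so pooling is sustained.

Yes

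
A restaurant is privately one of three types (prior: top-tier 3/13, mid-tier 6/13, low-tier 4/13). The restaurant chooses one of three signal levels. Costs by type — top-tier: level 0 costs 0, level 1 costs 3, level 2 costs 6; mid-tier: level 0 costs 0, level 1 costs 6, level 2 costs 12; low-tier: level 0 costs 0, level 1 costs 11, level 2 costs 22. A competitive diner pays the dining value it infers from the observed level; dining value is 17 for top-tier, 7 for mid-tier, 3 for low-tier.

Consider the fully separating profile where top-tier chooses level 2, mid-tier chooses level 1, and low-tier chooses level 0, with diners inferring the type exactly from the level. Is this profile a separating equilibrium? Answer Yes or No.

Separating price premiums: level 2 → 17, level 1 → 7, level 0 → 3.
top-tier (assigned level 2): level 0: 3 − 0 = 3; level 1: 7 − 3 = 4; level 2: 17 − 6 = 11. top-tier stays.
mid-tier (assigned level 1): level 0: 3 − 0 = 3; level 1: 7 − 6 = 1; level 2: 17 − 12 = 5. mid-tier prefers level 2.
low-tier (assigned level 0): level 0: 3 − 0 = 3; level 1: 7 − 11 = -4; level 2: 17 − 22 = -5. low-tier stays.
At least one type deviates; the separating profile fails.

No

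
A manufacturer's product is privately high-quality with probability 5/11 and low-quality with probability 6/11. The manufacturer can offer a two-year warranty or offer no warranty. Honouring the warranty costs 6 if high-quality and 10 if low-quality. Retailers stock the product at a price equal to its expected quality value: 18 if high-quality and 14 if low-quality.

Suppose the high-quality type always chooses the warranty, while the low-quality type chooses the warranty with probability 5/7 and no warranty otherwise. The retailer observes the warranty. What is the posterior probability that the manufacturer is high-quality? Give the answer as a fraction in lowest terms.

7/13

P(the warranty) = (5/11)·1 + (6/11)·(5/7) = 65/77.
By Bayes' rule, P(high-quality | the warranty) = (5/11) / (65/77) = 7/13.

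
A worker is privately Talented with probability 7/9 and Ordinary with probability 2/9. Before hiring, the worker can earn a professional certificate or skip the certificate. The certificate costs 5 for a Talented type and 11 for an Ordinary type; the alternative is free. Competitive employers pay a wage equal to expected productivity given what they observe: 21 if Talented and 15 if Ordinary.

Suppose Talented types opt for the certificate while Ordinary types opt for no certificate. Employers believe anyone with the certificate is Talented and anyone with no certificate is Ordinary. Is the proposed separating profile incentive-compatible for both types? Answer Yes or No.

Under these beliefs, the certificate earns wage 21 and no certificate earns wage 15.
Talented: the certificate nets 21 − 5 = 16; no certificate nets 15. Talented prefers the certificate.
Ordinary: the certificate nets 21 − 11 = 10; no certificate nets 15. Ordinary prefers no certificate.
Neither type deviates, so the separating profile is an equilibrium.

Yes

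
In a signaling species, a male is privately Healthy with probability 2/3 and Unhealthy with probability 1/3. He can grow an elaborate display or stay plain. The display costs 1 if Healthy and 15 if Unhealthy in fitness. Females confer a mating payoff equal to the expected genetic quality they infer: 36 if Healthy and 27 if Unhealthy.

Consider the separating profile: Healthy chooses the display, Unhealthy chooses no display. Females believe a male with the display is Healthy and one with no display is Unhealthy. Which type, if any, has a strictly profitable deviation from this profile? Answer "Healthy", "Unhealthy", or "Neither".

The display pays 36; no display pays 27.
Healthy: assigned the display, nets 36 − 1 = 35; deviating to no display nets 27.
Unhealthy: assigned no display, nets 27; deviating to the display nets 36 − 15 = 21.
Both types strictly prefer their assigned action; no profitable deviation.

Neither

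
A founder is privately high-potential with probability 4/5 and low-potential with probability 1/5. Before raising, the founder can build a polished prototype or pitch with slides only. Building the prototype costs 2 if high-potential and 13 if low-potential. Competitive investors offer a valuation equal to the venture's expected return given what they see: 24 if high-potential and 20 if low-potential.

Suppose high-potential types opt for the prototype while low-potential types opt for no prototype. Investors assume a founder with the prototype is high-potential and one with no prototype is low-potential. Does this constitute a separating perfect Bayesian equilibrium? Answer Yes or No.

Under these beliefs, the prototype earns valuation 24 and no prototype earns valuation 20.
high-potential: the prototype nets 24 − 2 = 22; no prototype nets 20. high-potential prefers the prototype.
low-potential: the prototype nets 24 − 13 = 11; no prototype nets 20. low-potential prefers no prototype.
Neither type deviates, so the separating profile is an equilibrium.

Yes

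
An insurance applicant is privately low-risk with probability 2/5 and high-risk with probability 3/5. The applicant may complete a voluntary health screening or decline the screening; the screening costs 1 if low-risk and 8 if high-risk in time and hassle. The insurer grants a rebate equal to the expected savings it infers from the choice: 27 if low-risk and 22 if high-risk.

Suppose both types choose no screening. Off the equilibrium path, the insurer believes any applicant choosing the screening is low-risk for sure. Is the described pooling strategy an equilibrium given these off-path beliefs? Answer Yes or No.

No

On path, the insurer holds the prior and pays 2/5·27 + 3/5·22 = 24. Off path (the screening), believing low-risk, it pays 27.
low-risk: no screening nets 24; the screening nets 27 − 1 = 26. low-risk would deviate.
high-risk: no screening nets 24; the screening nets 27 − 8 = 19. high-risk stays.
A type deviates, so pooling fails.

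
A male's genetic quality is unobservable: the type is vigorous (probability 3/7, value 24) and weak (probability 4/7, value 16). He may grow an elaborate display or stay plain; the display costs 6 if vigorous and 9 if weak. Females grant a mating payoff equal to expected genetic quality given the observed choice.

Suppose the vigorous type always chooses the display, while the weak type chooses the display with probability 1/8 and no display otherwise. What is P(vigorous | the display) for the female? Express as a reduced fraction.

P(the display) = (3/7)·1 + (4/7)·(1/8) = 1/2.
By Bayes' rule, P(vigorous | the display) = (3/7) / (1/2) = 6/7.

6/7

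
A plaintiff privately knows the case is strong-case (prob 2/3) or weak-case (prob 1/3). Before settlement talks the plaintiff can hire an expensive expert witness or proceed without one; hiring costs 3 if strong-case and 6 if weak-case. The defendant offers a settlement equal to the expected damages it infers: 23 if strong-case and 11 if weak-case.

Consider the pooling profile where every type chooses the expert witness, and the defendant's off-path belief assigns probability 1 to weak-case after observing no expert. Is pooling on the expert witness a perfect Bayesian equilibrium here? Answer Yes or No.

Yes

On path, the defendant holds the prior and pays 2/3·23 + 1/3·11 = 19. Off path (no expert), believing weak-case, it pays 11.
strong-case: the expert witness nets 19 − 3 = 16; no expert nets 11. strong-case stays.
weak-case: the expert witness nets 19 − 6 = 13; no expert nets 11. weak-case stays.
No type deviates, so pooling is sustained.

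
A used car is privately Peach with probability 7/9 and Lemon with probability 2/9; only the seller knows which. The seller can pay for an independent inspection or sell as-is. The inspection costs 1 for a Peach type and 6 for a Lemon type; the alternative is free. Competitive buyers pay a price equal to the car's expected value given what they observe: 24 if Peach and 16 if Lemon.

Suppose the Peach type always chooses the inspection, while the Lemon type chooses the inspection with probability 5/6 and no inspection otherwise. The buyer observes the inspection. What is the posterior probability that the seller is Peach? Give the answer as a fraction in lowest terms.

21/26

P(the inspection) = (7/9)·1 + (2/9)·(5/6) = 26/27.
By Bayes' rule, P(Peach | the inspection) = (7/9) / (26/27) = 21/26.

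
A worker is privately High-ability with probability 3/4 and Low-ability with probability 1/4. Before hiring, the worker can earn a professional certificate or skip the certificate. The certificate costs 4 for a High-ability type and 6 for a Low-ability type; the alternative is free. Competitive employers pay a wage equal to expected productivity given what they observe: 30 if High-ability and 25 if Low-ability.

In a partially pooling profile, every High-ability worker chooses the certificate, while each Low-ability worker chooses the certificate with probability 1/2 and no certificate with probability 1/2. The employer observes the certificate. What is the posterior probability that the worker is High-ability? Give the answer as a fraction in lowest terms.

6/7

P(the certificate) = (3/4)·1 + (1/4)·(1/2) = 7/8.
By Bayes' rule, P(High-ability | the certificate) = (3/4) / (7/8) = 6/7.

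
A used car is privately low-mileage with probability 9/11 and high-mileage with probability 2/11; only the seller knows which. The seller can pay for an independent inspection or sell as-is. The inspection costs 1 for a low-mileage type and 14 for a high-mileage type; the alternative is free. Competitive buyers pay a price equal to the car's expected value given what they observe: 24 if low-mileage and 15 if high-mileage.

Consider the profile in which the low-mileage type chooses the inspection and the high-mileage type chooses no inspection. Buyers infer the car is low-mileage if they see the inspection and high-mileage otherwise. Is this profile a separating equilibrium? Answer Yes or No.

Yes

Under these beliefs, the inspection earns price 24 and no inspection earns price 15.
low-mileage: the inspection nets 24 − 1 = 23; no inspection nets 15. low-mileage prefers the inspection.
high-mileage: the inspection nets 24 − 14 = 10; no inspection nets 15. high-mileage prefers no inspection.
Neither type deviates, so the separating profile is an equilibrium.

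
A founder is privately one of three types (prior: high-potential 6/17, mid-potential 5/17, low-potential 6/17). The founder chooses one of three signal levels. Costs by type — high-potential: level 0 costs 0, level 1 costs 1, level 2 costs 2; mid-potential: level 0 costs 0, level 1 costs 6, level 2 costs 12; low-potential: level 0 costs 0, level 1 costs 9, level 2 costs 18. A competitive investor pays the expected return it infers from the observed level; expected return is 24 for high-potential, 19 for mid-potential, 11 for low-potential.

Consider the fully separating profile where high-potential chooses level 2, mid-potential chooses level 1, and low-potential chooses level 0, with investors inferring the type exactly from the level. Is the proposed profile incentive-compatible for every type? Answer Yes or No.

Yes

Separating valuations: level 2 → 24, level 1 → 19, level 0 → 11.
high-potential (assigned level 2): level 0: 11 − 0 = 11; level 1: 19 − 1 = 18; level 2: 24 − 2 = 22. high-potential stays.
mid-potential (assigned level 1): level 0: 11 − 0 = 11; level 1: 19 − 6 = 13; level 2: 24 − 12 = 12. mid-potential stays.
low-potential (assigned level 0): level 0: 11 − 0 = 11; level 1: 19 − 9 = 10; level 2: 24 − 18 = 6. low-potential stays.
Every type prefers its assigned level; separation holds.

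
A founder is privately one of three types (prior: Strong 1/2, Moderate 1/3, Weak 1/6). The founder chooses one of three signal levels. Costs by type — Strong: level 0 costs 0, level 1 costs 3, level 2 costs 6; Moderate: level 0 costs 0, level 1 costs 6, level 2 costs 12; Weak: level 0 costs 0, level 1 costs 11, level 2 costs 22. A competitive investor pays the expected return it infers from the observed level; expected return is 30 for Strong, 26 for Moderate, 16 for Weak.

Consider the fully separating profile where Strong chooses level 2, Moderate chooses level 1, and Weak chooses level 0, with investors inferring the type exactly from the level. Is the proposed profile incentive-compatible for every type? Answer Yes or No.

Yes

Separating valuations: level 2 → 30, level 1 → 26, level 0 → 16.
Strong (assigned level 2): level 0: 16 − 0 = 16; level 1: 26 − 3 = 23; level 2: 30 − 6 = 24. Strong stays.
Moderate (assigned level 1): level 0: 16 − 0 = 16; level 1: 26 − 6 = 20; level 2: 30 − 12 = 18. Moderate stays.
Weak (assigned level 0): level 0: 16 − 0 = 16; level 1: 26 − 11 = 15; level 2: 30 − 22 = 8. Weak stays.
Every type prefers its assigned level; separation holds.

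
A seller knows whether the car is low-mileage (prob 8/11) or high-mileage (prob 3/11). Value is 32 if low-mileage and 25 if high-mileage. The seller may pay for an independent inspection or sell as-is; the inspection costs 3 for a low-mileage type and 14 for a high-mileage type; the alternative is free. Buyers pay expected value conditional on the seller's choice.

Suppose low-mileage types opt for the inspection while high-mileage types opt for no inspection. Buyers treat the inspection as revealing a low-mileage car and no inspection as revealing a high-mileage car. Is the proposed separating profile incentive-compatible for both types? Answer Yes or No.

Under these beliefs, the inspection earns price 32 and no inspection earns price 25.
low-mileage: the inspection nets 32 − 3 = 29; no inspection nets 25. low-mileage prefers the inspection.
high-mileage: the inspection nets 32 − 14 = 18; no inspection nets 25. high-mileage prefers no inspection.
Neither type deviates, so the separating profile is an equilibrium.

Yes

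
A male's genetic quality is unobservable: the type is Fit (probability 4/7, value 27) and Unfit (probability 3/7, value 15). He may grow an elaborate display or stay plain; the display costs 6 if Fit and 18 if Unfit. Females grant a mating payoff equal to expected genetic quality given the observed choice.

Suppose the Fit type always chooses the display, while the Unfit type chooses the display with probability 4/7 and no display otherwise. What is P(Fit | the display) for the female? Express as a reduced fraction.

7/10

P(the display) = (4/7)·1 + (3/7)·(4/7) = 40/49.
By Bayes' rule, P(Fit | the display) = (4/7) / (40/49) = 7/10.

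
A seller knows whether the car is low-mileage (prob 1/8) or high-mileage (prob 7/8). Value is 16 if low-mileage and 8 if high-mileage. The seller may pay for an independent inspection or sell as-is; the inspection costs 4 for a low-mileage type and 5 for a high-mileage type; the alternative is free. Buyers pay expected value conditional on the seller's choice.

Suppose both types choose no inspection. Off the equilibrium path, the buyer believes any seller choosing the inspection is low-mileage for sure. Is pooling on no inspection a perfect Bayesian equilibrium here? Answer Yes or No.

On path, the buyer holds the prior and pays 1/8·16 + 7/8·8 = 9. Off path (the inspection), believing low-mileage, it pays 16.
low-mileage: no inspection nets 9; the inspection nets 16 − 4 = 12. low-mileage would deviate.
high-mileage: no inspection nets 9; the inspection nets 16 − 5 = 11. high-mileage would deviate.
A type deviates, so pooling fails.

No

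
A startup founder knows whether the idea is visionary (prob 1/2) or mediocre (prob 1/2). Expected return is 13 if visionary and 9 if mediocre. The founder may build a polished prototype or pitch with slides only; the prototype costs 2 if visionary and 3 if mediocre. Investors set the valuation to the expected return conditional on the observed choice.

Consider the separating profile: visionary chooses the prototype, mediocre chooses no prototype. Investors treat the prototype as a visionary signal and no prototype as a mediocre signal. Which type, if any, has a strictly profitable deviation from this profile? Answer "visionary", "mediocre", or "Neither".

The prototype pays 13; no prototype pays 9.
visionary: assigned the prototype, nets 13 − 2 = 11; deviating to no prototype nets 9.
mediocre: assigned no prototype, nets 9; deviating to the prototype nets 13 − 3 = 10.
The mediocre type gains 1 by deviating.

mediocre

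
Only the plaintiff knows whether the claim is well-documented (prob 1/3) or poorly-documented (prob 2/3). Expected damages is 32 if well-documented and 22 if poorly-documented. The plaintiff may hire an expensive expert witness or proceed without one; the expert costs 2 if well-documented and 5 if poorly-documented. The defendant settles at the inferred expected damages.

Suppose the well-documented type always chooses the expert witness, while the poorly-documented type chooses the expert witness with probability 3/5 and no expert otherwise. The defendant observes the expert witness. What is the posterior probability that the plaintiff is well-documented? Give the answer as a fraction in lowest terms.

5/11

P(the expert witness) = (1/3)·1 + (2/3)·(3/5) = 11/15.
By Bayes' rule, P(well-documented | the expert witness) = (1/3) / (11/15) = 5/11.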